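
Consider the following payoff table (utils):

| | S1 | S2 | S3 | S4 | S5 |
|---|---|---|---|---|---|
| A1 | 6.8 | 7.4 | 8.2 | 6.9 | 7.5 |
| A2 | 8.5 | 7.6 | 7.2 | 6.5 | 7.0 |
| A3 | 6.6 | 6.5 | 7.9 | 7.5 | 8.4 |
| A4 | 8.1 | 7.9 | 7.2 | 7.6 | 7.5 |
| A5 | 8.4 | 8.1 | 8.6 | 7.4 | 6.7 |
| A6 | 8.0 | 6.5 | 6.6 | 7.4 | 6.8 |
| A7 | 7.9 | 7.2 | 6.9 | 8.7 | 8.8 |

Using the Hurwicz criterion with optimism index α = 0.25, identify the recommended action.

A4

A1: 0.25·8.2 + 0.75·6.8 = 7.15
A2: 0.25·8.5 + 0.75·6.5 = 7
A3: 0.25·8.4 + 0.75·6.5 = 6.975
A4: 0.25·8.1 + 0.75·7.2 = 7.425
A5: 0.25·8.6 + 0.75·6.7 = 7.175
A6: 0.25·8.0 + 0.75·6.5 = 6.875
A7: 0.25·8.8 + 0.75·6.9 = 7.375
Highest Hurwicz score = 7.425 → A4.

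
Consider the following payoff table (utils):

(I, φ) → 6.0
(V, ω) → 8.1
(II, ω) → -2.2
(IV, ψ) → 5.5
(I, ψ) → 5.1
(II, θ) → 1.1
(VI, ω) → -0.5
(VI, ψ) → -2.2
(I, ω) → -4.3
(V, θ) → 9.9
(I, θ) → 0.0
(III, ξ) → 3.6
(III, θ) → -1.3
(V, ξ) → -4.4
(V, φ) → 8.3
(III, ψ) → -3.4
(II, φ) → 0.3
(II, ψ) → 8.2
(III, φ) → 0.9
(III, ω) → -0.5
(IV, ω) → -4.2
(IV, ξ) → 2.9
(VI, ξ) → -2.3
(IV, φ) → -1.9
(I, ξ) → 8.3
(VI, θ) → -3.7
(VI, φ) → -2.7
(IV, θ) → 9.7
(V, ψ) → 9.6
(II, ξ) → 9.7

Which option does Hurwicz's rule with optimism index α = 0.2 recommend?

II

I: 0.2·8.3 + 0.8·(-4.3) = -1.78
II: 0.2·9.7 + 0.8·(-2.2) = 0.18
III: 0.2·3.6 + 0.8·(-3.4) = -2
IV: 0.2·9.7 + 0.8·(-4.2) = -1.42
V: 0.2·9.9 + 0.8·(-4.4) = -1.54
VI: 0.2·(-0.5) + 0.8·(-3.7) = -3.06
Highest Hurwicz score = 0.18 → II.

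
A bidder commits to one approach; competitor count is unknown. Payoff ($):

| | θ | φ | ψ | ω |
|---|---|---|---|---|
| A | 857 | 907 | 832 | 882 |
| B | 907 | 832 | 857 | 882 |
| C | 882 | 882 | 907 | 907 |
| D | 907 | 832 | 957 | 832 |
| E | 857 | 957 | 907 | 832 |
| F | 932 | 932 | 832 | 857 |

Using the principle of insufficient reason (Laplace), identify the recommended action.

C

Row averages: A=869.5, B=869.5, C=894.5, D=882, E=888.25, F=888.25
Highest average = 894.5 → C.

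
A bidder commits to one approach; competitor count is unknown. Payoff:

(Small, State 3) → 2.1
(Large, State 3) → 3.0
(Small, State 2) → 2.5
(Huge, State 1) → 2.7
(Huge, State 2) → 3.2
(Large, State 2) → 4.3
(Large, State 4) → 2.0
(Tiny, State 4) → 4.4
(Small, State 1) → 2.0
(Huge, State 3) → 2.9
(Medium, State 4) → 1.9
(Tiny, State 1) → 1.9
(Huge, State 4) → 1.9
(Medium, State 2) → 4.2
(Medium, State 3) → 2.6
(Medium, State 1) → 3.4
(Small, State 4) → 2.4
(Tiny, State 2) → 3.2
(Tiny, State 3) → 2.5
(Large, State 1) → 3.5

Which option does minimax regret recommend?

Column bests: State 1=3.5, State 2=4.3, State 3=3.0, State 4=4.4.
Tiny regrets: 1.6, 1.1, 0.5, 0.0 → max 1.6
Small regrets: 1.5, 1.8, 0.9, 2.0 → max 2.0
Medium regrets: 0.1, 0.1, 0.4, 2.5 → max 2.5
Large regrets: 0.0, 0.0, 0.0, 2.4 → max 2.4
Huge regrets: 0.8, 1.1, 0.1, 2.5 → max 2.5
Smallest max regret = 1.6 → Tiny.

Tiny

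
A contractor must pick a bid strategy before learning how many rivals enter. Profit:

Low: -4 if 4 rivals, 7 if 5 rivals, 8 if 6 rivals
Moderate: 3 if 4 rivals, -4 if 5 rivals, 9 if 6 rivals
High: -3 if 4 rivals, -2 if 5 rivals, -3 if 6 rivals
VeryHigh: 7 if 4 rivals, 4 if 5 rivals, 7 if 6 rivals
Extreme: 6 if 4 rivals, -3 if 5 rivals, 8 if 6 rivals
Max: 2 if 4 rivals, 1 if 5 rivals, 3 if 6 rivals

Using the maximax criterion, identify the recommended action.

Row maxima: Low=8, Moderate=9, High=-2, VeryHigh=7, Extreme=8, Max=3
Best best-case = 9 → Moderate.

Moderate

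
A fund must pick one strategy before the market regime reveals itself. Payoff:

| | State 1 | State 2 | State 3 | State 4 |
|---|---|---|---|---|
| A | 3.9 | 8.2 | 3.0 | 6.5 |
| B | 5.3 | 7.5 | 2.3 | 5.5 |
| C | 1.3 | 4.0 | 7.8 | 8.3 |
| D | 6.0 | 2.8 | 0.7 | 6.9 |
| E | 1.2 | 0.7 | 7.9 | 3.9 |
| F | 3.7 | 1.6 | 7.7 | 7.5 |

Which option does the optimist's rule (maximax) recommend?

C

Row maxima: A=8.2, B=7.5, C=8.3, D=6.9, E=7.9, F=7.7
Best best-case = 8.3 → C.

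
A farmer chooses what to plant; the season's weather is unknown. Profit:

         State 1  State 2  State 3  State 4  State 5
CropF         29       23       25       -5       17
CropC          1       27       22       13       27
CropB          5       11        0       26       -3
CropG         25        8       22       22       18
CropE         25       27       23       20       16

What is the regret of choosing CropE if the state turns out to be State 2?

Best payoff under State 2 is 27.
Regret = 27 − 27 = 0.

0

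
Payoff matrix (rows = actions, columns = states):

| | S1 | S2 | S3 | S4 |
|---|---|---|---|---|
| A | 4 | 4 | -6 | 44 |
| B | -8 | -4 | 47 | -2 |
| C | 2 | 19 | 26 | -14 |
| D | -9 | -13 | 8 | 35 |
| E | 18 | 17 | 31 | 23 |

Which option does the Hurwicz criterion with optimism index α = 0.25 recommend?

A: 0.25·44 + 0.75·(-6) = 6.5
B: 0.25·47 + 0.75·(-8) = 5.75
C: 0.25·26 + 0.75·(-14) = -4
D: 0.25·35 + 0.75·(-13) = -1
E: 0.25·31 + 0.75·17 = 20.5
Highest Hurwicz score = 20.5 → E.

E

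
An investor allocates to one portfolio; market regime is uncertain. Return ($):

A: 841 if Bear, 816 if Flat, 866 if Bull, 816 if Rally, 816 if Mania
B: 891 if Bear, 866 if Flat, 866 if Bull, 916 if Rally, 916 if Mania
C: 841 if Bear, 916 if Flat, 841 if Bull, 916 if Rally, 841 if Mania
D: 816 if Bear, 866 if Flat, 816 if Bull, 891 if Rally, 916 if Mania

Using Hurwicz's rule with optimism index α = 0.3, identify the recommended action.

A: 0.3·866 + 0.7·816 = 831
B: 0.3·916 + 0.7·866 = 881
C: 0.3·916 + 0.7·841 = 863.5
D: 0.3·916 + 0.7·816 = 846
Highest Hurwicz score = 881 → B.

B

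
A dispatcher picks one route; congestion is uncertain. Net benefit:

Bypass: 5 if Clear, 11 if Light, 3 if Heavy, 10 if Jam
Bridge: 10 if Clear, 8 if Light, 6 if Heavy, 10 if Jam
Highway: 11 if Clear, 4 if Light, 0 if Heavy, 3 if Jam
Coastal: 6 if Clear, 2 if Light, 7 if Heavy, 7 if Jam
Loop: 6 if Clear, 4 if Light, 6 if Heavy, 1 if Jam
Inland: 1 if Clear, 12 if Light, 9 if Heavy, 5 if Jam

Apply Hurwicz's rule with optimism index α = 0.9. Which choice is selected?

Inland

Bypass: 0.9·11 + 0.1·3 = 10.2
Bridge: 0.9·10 + 0.1·6 = 9.6
Highway: 0.9·11 + 0.1·0 = 9.9
Coastal: 0.9·7 + 0.1·2 = 6.5
Loop: 0.9·6 + 0.1·1 = 5.5
Inland: 0.9·12 + 0.1·1 = 10.9
Highest Hurwicz score = 10.9 → Inland.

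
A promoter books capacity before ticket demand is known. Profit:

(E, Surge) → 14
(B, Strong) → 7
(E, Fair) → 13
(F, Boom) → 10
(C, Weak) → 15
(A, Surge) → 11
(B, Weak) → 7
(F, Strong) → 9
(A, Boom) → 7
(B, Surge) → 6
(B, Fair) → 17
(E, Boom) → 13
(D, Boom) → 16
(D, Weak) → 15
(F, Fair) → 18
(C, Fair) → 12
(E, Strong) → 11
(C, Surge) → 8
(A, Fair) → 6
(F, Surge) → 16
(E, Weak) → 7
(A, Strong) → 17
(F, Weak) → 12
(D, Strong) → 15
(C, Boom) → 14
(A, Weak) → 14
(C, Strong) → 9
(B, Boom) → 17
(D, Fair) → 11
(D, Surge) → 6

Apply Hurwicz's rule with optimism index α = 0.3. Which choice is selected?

F

A: 0.3·17 + 0.7·6 = 9.3
B: 0.3·17 + 0.7·6 = 9.3
C: 0.3·15 + 0.7·8 = 10.1
D: 0.3·16 + 0.7·6 = 9
E: 0.3·14 + 0.7·7 = 9.1
F: 0.3·18 + 0.7·9 = 11.7
Highest Hurwicz score = 11.7 → F.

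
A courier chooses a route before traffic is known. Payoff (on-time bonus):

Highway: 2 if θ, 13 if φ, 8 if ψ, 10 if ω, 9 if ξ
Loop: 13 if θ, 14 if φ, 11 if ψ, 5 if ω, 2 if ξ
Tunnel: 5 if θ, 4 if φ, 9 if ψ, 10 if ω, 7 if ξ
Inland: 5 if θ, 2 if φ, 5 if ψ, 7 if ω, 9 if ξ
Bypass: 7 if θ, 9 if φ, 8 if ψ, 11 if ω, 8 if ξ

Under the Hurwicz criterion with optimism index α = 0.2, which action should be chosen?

Bypass

Highway: 0.2·13 + 0.8·2 = 4.2
Loop: 0.2·14 + 0.8·2 = 4.4
Tunnel: 0.2·10 + 0.8·4 = 5.2
Inland: 0.2·9 + 0.8·2 = 3.4
Bypass: 0.2·11 + 0.8·7 = 7.8
Highest Hurwicz score = 7.8 → Bypass.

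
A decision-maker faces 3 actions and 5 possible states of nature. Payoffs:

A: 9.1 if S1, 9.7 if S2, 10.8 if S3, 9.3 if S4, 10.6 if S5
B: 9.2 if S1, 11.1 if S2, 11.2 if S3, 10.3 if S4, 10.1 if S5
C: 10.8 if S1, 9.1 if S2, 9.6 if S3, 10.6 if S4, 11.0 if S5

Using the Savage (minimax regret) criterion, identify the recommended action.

Column bests: S1=10.8, S2=11.1, S3=11.2, S4=10.6, S5=11.0.
A regrets: 1.7, 1.4, 0.4, 1.3, 0.4 → max 1.7
B regrets: 1.6, 0.0, 0.0, 0.3, 0.9 → max 1.6
C regrets: 0.0, 2.0, 1.6, 0.0, 0.0 → max 2.0
Smallest max regret = 1.6 → B.

B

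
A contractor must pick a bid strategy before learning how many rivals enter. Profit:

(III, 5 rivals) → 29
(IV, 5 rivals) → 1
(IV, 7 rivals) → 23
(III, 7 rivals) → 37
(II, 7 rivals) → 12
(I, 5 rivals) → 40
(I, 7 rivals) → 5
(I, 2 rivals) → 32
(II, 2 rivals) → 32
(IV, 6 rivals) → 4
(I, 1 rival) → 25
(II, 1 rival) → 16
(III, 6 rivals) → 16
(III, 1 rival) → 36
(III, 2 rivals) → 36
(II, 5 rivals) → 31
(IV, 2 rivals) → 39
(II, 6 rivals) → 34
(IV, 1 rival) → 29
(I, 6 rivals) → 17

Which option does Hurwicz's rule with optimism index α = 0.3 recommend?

III

I: 0.3·40 + 0.7·5 = 15.5
II: 0.3·34 + 0.7·12 = 18.6
III: 0.3·37 + 0.7·16 = 22.3
IV: 0.3·39 + 0.7·1 = 12.4
Highest Hurwicz score = 22.3 → III.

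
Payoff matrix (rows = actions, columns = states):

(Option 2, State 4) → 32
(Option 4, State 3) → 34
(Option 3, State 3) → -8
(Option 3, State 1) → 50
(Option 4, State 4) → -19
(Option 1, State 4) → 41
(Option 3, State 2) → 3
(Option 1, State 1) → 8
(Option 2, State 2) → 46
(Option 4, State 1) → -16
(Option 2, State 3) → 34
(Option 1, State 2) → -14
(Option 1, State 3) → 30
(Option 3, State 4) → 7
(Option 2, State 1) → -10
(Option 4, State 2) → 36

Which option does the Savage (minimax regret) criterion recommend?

Option 3

Column bests: State 1=50, State 2=46, State 3=34, State 4=41.
Option 1 regrets: 42, 60, 4, 0 → max 60
Option 2 regrets: 60, 0, 0, 9 → max 60
Option 3 regrets: 0, 43, 42, 34 → max 43
Option 4 regrets: 66, 10, 0, 60 → max 66
Smallest max regret = 43 → Option 3.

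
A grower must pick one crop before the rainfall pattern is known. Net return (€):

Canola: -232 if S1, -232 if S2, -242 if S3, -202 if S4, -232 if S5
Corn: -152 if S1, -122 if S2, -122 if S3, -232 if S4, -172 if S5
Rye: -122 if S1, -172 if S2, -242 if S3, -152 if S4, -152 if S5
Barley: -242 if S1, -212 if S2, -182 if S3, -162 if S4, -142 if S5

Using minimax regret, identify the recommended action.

Column bests: S1=-122, S2=-122, S3=-122, S4=-152, S5=-142.
Canola regrets: 110, 110, 120, 50, 90 → max 120
Corn regrets: 30, 0, 0, 80, 30 → max 80
Rye regrets: 0, 50, 120, 0, 10 → max 120
Barley regrets: 120, 90, 60, 10, 0 → max 120
Smallest max regret = 80 → Corn.

Corn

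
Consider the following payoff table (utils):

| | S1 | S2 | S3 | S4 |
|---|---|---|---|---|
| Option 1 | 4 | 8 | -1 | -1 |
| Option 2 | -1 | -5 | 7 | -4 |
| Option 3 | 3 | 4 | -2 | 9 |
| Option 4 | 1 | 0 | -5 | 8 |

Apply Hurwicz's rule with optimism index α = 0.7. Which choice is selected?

Option 1: 0.7·8 + 0.3·(-1) = 5.3
Option 2: 0.7·7 + 0.3·(-5) = 3.4
Option 3: 0.7·9 + 0.3·(-2) = 5.7
Option 4: 0.7·8 + 0.3·(-5) = 4.1
Highest Hurwicz score = 5.7 → Option 3.

Option 3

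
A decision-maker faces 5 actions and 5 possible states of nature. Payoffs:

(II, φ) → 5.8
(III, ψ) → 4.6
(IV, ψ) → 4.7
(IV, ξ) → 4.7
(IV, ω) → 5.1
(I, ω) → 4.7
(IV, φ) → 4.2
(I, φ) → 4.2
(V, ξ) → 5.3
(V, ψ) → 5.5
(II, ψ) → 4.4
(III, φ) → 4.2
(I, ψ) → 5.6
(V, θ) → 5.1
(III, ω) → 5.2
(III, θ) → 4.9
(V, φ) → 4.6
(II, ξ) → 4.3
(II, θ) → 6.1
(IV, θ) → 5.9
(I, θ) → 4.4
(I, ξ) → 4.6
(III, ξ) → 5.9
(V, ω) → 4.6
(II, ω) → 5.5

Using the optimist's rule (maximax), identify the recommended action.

II

Row maxima: I=5.6, II=6.1, III=5.9, IV=5.9, V=5.5
Best best-case = 6.1 → II.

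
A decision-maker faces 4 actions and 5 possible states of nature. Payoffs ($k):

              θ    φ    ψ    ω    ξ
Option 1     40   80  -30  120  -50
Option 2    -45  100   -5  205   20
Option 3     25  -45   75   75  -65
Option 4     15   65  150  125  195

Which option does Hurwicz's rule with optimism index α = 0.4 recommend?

Option 4

Option 1: 0.4·120 + 0.6·(-50) = 18
Option 2: 0.4·205 + 0.6·(-45) = 55
Option 3: 0.4·75 + 0.6·(-65) = -9
Option 4: 0.4·195 + 0.6·15 = 87
Highest Hurwicz score = 87 → Option 4.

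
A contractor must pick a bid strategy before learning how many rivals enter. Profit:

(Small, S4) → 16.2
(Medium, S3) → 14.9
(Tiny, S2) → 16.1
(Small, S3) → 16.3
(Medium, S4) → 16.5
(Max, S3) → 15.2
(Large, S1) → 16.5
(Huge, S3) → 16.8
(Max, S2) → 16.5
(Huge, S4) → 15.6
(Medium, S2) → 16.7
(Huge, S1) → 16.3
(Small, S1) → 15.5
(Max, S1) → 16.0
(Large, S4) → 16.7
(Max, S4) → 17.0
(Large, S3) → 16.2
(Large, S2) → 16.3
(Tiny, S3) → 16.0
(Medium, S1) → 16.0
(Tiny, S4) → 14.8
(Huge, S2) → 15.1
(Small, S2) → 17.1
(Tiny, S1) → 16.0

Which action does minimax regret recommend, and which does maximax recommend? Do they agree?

Column bests: S1=16.5, S2=17.1, S3=16.8, S4=17.0.
Tiny regrets: 0.5, 1.0, 0.8, 2.2 → max 2.2
Small regrets: 1.0, 0.0, 0.5, 0.8 → max 1.0
Medium regrets: 0.5, 0.4, 1.9, 0.5 → max 1.9
Large regrets: 0.0, 0.8, 0.6, 0.3 → max 0.8
Huge regrets: 0.2, 2.0, 0.0, 1.4 → max 2.0
Max regrets: 0.5, 0.6, 1.6, 0.0 → max 1.6
Smallest max regret = 0.8 → Large.
Row maxima: Tiny=16.1, Small=17.1, Medium=16.7, Large=16.7, Huge=16.8, Max=17.0
Best best-case = 17.1 → Small.

minimax regret → Large; maximax → Small (disagree)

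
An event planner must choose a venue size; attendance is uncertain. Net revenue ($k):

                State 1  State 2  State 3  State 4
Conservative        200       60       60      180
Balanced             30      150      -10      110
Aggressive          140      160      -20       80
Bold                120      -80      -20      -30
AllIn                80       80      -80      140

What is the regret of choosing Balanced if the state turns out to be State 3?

Best payoff under State 3 is 60.
Regret = 60 − (-10) = 70.

70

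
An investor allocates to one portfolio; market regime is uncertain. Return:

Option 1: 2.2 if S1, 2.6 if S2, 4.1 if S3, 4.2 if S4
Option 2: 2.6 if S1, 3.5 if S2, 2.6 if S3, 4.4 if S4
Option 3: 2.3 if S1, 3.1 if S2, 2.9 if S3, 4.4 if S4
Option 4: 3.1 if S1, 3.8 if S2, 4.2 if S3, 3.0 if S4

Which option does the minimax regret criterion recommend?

Column bests: S1=3.1, S2=3.8, S3=4.2, S4=4.4.
Option 1 regrets: 0.9, 1.2, 0.1, 0.2 → max 1.2
Option 2 regrets: 0.5, 0.3, 1.6, 0.0 → max 1.6
Option 3 regrets: 0.8, 0.7, 1.3, 0.0 → max 1.3
Option 4 regrets: 0.0, 0.0, 0.0, 1.4 → max 1.4
Smallest max regret = 1.2 → Option 1.

Option 1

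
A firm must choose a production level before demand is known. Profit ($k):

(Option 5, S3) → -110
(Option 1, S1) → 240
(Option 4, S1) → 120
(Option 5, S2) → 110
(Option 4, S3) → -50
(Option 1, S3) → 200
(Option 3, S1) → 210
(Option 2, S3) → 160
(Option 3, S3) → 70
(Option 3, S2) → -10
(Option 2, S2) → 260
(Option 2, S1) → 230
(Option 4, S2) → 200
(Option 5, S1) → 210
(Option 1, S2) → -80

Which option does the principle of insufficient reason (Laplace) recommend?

Option 2

Row averages: Option 1=120, Option 2=650/3, Option 3=90, Option 4=90, Option 5=70
Highest average = 650/3 → Option 2.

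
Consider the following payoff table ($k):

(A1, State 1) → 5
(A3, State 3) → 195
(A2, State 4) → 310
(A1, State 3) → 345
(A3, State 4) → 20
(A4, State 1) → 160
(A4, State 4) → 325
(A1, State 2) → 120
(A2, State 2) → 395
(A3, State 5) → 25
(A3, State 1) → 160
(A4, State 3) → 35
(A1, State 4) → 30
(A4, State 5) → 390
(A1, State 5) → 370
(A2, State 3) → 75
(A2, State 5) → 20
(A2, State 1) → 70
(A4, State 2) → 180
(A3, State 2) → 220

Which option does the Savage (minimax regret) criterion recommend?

Column bests: State 1=160, State 2=395, State 3=345, State 4=325, State 5=390.
A1 regrets: 155, 275, 0, 295, 20 → max 295
A2 regrets: 90, 0, 270, 15, 370 → max 370
A3 regrets: 0, 175, 150, 305, 365 → max 365
A4 regrets: 0, 215, 310, 0, 0 → max 310
Smallest max regret = 295 → A1.

A1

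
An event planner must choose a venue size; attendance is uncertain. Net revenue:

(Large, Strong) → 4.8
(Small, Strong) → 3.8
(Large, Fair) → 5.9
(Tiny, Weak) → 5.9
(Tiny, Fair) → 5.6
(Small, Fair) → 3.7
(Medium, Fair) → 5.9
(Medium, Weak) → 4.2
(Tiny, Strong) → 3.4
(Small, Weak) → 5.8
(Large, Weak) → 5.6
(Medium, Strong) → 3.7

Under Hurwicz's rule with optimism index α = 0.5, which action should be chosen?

Large

Tiny: 0.5·5.9 + 0.5·3.4 = 4.65
Small: 0.5·5.8 + 0.5·3.7 = 4.75
Medium: 0.5·5.9 + 0.5·3.7 = 4.8
Large: 0.5·5.9 + 0.5·4.8 = 5.35
Highest Hurwicz score = 5.35 → Large.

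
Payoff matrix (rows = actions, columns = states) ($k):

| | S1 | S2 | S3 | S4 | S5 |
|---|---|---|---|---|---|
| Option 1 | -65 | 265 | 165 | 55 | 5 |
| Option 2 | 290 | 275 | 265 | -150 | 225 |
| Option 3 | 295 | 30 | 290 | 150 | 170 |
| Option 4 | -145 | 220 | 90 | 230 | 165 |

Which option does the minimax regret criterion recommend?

Option 3

Column bests: S1=295, S2=275, S3=290, S4=230, S5=225.
Option 1 regrets: 360, 10, 125, 175, 220 → max 360
Option 2 regrets: 5, 0, 25, 380, 0 → max 380
Option 3 regrets: 0, 245, 0, 80, 55 → max 245
Option 4 regrets: 440, 55, 200, 0, 60 → max 440
Smallest max regret = 245 → Option 3.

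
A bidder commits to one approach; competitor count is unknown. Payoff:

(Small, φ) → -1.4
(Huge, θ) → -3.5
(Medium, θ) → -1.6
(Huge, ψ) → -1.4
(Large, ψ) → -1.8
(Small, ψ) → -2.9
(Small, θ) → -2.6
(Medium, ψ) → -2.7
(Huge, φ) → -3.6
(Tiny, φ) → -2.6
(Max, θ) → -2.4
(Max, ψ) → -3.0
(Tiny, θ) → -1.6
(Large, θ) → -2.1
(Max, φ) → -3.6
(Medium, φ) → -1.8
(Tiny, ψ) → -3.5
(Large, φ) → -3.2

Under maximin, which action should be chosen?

Medium

Row minima: Tiny=-3.5, Small=-2.9, Medium=-2.7, Large=-3.2, Huge=-3.6, Max=-3.6
Best worst-case = -2.7 → Medium.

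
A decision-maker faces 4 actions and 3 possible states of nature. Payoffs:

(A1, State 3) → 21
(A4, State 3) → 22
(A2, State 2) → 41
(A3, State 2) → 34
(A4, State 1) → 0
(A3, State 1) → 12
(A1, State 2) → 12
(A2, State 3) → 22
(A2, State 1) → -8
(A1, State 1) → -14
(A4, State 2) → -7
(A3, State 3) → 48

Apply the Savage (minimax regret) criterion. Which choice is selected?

A3

Column bests: State 1=12, State 2=41, State 3=48.
A1 regrets: 26, 29, 27 → max 29
A2 regrets: 20, 0, 26 → max 26
A3 regrets: 0, 7, 0 → max 7
A4 regrets: 12, 48, 26 → max 48
Smallest max regret = 7 → A3.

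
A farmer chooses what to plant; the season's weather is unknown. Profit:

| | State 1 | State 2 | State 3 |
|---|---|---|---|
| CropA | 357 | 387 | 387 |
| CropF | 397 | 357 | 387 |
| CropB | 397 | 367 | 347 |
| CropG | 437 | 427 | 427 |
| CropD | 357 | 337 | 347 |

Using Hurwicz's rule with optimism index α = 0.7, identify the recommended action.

CropG

CropA: 0.7·387 + 0.3·357 = 378
CropF: 0.7·397 + 0.3·357 = 385
CropB: 0.7·397 + 0.3·347 = 382
CropG: 0.7·437 + 0.3·427 = 434
CropD: 0.7·357 + 0.3·337 = 351
Highest Hurwicz score = 434 → CropG.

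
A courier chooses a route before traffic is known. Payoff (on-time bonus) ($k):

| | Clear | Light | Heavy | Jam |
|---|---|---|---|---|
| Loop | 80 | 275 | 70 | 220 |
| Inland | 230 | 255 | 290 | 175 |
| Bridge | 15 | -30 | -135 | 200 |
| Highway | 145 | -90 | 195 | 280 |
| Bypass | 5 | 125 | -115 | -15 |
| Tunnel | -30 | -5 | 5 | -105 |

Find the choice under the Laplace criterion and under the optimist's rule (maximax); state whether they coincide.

laplace → Inland; maximax → Inland (agree)

Row averages: Loop=161.25, Inland=237.5, Bridge=12.5, Highway=132.5, Bypass=0, Tunnel=-33.75
Highest average = 237.5 → Inland.
Row maxima: Loop=275, Inland=290, Bridge=200, Highway=280, Bypass=125, Tunnel=5
Best best-case = 290 → Inland.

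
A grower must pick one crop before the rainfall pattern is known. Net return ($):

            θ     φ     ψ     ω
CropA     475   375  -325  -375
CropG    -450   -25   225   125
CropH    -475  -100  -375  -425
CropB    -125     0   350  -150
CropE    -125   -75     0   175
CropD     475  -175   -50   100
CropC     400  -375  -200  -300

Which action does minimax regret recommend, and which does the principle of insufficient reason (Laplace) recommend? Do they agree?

minimax regret → CropD; laplace → CropD (agree)

Column bests: θ=475, φ=375, ψ=350, ω=175.
CropA regrets: 0, 0, 675, 550 → max 675
CropG regrets: 925, 400, 125, 50 → max 925
CropH regrets: 950, 475, 725, 600 → max 950
CropB regrets: 600, 375, 0, 325 → max 600
CropE regrets: 600, 450, 350, 0 → max 600
CropD regrets: 0, 550, 400, 75 → max 550
CropC regrets: 75, 750, 550, 475 → max 750
Smallest max regret = 550 → CropD.
Row averages: CropA=37.5, CropG=-31.25, CropH=-343.75, CropB=18.75, CropE=-6.25, CropD=87.5, CropC=-118.75
Highest average = 87.5 → CropD.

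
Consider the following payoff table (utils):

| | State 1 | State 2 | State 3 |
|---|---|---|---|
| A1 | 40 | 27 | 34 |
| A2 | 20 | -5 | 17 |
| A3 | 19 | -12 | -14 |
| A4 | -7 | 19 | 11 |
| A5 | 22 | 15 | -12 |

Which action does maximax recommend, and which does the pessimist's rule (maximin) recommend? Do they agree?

Row maxima: A1=40, A2=20, A3=19, A4=19, A5=22
Best best-case = 40 → A1.
Row minima: A1=27, A2=-5, A3=-14, A4=-7, A5=-12
Best worst-case = 27 → A1.

maximax → A1; maximin → A1 (agree)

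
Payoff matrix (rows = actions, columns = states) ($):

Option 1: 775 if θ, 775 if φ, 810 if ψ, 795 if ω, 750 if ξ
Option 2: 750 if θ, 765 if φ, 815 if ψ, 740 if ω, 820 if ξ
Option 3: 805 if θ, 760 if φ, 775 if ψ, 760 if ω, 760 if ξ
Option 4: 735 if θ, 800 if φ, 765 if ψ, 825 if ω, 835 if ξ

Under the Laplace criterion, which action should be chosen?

Row averages: Option 1=781, Option 2=778, Option 3=772, Option 4=792
Highest average = 792 → Option 4.

Option 4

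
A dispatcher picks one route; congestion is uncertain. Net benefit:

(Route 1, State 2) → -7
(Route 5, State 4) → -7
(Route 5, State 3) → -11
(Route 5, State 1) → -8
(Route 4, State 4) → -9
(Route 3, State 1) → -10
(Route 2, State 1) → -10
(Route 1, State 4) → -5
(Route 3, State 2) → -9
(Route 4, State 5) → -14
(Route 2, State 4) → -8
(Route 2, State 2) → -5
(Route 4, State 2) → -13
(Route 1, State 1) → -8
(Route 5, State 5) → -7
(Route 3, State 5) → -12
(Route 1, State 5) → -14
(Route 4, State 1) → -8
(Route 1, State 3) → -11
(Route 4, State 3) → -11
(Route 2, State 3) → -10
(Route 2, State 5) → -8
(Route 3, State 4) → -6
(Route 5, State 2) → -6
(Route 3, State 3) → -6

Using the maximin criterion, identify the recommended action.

Route 2

Row minima: Route 1=-14, Route 2=-10, Route 3=-12, Route 4=-14, Route 5=-11
Best worst-case = -10 → Route 2.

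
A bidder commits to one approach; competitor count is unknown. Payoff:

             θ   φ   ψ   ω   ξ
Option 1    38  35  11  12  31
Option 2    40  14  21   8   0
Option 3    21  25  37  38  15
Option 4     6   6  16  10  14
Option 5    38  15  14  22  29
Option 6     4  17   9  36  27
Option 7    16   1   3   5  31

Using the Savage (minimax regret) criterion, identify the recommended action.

Option 3

Column bests: θ=40, φ=35, ψ=37, ω=38, ξ=31.
Option 1 regrets: 2, 0, 26, 26, 0 → max 26
Option 2 regrets: 0, 21, 16, 30, 31 → max 31
Option 3 regrets: 19, 10, 0, 0, 16 → max 19
Option 4 regrets: 34, 29, 21, 28, 17 → max 34
Option 5 regrets: 2, 20, 23, 16, 2 → max 23
Option 6 regrets: 36, 18, 28, 2, 4 → max 36
Option 7 regrets: 24, 34, 34, 33, 0 → max 34
Smallest max regret = 19 → Option 3.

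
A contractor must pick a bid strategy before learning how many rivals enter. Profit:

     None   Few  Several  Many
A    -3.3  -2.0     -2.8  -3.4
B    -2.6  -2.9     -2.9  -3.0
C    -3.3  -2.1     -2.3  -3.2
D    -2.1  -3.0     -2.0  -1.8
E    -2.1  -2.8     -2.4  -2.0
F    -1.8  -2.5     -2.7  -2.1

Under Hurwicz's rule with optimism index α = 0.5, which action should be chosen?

A: 0.5·(-2.0) + 0.5·(-3.4) = -2.7
B: 0.5·(-2.6) + 0.5·(-3.0) = -2.8
C: 0.5·(-2.1) + 0.5·(-3.3) = -2.7
D: 0.5·(-1.8) + 0.5·(-3.0) = -2.4
E: 0.5·(-2.0) + 0.5·(-2.8) = -2.4
F: 0.5·(-1.8) + 0.5·(-2.7) = -2.25
Highest Hurwicz score = -2.25 → F.

F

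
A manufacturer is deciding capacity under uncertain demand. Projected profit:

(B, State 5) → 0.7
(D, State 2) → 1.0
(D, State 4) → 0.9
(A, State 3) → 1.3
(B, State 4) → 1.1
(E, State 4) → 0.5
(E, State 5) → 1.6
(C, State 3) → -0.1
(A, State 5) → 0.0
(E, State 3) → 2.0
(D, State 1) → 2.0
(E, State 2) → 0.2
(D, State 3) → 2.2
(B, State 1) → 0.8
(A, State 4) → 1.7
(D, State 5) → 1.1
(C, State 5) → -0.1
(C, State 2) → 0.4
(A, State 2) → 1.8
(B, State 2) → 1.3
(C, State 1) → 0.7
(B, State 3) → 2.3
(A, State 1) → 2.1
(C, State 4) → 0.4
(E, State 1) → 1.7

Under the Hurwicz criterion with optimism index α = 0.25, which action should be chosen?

D

A: 0.25·2.1 + 0.75·0.0 = 0.525
B: 0.25·2.3 + 0.75·0.7 = 1.1
C: 0.25·0.7 + 0.75·(-0.1) = 0.1
D: 0.25·2.2 + 0.75·0.9 = 1.225
E: 0.25·2.0 + 0.75·0.2 = 0.65
Highest Hurwicz score = 1.225 → D.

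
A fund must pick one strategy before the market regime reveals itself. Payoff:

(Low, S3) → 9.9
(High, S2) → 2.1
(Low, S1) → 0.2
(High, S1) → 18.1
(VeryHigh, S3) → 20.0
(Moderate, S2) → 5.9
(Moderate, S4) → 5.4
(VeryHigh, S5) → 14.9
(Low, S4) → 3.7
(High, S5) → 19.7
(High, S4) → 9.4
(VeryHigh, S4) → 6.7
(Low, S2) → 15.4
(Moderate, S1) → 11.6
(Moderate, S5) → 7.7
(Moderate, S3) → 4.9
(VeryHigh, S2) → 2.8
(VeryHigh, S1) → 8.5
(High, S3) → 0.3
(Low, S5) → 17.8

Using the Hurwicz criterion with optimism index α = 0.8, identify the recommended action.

Low: 0.8·17.8 + 0.2·0.2 = 14.28
Moderate: 0.8·11.6 + 0.2·4.9 = 10.26
High: 0.8·19.7 + 0.2·0.3 = 15.82
VeryHigh: 0.8·20.0 + 0.2·2.8 = 16.56
Highest Hurwicz score = 16.56 → VeryHigh.

VeryHigh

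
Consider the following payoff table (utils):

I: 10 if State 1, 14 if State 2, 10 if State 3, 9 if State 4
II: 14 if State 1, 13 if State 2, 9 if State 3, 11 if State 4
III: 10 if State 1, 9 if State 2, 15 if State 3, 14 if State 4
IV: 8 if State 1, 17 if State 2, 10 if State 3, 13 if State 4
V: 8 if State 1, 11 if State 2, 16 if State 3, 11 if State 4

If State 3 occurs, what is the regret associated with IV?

6

Best payoff under State 3 is 16.
Regret = 16 − 10 = 6.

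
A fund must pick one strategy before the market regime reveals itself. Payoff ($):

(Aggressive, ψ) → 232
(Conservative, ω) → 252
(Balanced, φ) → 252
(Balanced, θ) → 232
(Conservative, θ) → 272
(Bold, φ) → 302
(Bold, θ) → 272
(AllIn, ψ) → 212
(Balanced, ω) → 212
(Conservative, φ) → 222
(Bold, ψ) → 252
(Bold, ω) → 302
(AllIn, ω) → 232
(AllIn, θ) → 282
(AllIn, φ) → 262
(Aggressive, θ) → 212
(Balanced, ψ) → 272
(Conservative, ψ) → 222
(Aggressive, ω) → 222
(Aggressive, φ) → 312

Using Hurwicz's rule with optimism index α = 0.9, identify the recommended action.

Aggressive

Conservative: 0.9·272 + 0.1·222 = 267
Balanced: 0.9·272 + 0.1·212 = 266
Aggressive: 0.9·312 + 0.1·212 = 302
Bold: 0.9·302 + 0.1·252 = 297
AllIn: 0.9·282 + 0.1·212 = 275
Highest Hurwicz score = 302 → Aggressive.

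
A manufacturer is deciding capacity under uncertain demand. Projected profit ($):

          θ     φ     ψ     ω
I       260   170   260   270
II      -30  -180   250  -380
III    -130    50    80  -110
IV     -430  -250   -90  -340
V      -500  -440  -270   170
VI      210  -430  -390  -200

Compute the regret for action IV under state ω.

Best payoff under ω is 270.
Regret = 270 − (-340) = 610.

610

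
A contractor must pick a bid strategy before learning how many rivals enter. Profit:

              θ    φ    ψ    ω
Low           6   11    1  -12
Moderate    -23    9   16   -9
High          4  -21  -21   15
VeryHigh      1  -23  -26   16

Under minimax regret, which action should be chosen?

Low

Column bests: θ=6, φ=11, ψ=16, ω=16.
Low regrets: 0, 0, 15, 28 → max 28
Moderate regrets: 29, 2, 0, 25 → max 29
High regrets: 2, 32, 37, 1 → max 37
VeryHigh regrets: 5, 34, 42, 0 → max 42
Smallest max regret = 28 → Low.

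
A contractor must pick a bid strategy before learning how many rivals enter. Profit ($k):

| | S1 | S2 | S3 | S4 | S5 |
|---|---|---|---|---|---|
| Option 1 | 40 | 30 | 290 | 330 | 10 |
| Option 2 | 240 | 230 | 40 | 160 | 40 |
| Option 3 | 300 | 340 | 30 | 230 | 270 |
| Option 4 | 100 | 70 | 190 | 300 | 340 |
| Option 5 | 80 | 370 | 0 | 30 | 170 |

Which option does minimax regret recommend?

Column bests: S1=300, S2=370, S3=290, S4=330, S5=340.
Option 1 regrets: 260, 340, 0, 0, 330 → max 340
Option 2 regrets: 60, 140, 250, 170, 300 → max 300
Option 3 regrets: 0, 30, 260, 100, 70 → max 260
Option 4 regrets: 200, 300, 100, 30, 0 → max 300
Option 5 regrets: 220, 0, 290, 300, 170 → max 300
Smallest max regret = 260 → Option 3.

Option 3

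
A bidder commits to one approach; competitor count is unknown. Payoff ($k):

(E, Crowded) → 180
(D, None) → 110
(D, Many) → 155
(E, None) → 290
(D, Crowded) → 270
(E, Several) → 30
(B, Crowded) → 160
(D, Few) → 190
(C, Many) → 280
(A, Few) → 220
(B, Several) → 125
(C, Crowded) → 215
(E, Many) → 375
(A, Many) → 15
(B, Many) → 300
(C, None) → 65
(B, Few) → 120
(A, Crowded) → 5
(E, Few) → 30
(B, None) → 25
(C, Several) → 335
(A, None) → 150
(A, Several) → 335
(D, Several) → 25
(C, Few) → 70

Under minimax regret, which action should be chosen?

Column bests: None=290, Few=220, Several=335, Many=375, Crowded=270.
A regrets: 140, 0, 0, 360, 265 → max 360
B regrets: 265, 100, 210, 75, 110 → max 265
C regrets: 225, 150, 0, 95, 55 → max 225
D regrets: 180, 30, 310, 220, 0 → max 310
E regrets: 0, 190, 305, 0, 90 → max 305
Smallest max regret = 225 → C.

C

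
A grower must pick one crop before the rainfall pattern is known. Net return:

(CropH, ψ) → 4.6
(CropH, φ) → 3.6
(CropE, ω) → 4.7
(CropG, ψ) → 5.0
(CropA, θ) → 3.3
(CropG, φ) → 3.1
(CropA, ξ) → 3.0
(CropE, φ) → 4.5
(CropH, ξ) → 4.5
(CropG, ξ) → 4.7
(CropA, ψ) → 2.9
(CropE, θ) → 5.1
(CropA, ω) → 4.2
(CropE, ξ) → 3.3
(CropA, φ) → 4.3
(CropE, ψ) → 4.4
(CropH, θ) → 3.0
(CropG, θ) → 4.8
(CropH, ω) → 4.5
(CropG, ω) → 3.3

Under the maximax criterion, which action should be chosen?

Row maxima: CropE=5.1, CropH=4.6, CropG=5.0, CropA=4.3
Best best-case = 5.1 → CropE.

CropE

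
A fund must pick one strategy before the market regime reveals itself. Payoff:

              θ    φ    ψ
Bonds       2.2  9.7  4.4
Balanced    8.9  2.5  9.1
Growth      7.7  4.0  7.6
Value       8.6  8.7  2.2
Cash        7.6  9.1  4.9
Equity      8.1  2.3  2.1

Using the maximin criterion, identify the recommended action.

Row minima: Bonds=2.2, Balanced=2.5, Growth=4.0, Value=2.2, Cash=4.9, Equity=2.1
Best worst-case = 4.9 → Cash.

Cash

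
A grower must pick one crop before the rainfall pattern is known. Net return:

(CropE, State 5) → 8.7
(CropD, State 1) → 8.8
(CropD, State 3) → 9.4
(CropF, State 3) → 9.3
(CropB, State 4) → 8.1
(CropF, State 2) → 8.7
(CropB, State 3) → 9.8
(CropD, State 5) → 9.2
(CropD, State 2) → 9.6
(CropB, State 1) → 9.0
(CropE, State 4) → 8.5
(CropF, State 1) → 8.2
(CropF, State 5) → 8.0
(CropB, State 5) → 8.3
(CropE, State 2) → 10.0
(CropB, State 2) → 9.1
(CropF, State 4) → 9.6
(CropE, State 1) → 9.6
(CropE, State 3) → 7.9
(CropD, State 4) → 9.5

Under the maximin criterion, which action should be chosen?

CropD

Row minima: CropF=8.0, CropD=8.8, CropB=8.1, CropE=7.9
Best worst-case = 8.8 → CropD.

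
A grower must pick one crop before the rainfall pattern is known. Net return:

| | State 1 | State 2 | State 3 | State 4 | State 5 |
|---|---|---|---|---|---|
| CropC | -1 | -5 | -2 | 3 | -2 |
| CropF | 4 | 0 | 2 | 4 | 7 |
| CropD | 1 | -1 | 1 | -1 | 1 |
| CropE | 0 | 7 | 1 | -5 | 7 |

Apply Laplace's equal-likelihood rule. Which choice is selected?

CropF

Row averages: CropC=-1.4, CropF=3.4, CropD=0.2, CropE=2
Highest average = 3.4 → CropF.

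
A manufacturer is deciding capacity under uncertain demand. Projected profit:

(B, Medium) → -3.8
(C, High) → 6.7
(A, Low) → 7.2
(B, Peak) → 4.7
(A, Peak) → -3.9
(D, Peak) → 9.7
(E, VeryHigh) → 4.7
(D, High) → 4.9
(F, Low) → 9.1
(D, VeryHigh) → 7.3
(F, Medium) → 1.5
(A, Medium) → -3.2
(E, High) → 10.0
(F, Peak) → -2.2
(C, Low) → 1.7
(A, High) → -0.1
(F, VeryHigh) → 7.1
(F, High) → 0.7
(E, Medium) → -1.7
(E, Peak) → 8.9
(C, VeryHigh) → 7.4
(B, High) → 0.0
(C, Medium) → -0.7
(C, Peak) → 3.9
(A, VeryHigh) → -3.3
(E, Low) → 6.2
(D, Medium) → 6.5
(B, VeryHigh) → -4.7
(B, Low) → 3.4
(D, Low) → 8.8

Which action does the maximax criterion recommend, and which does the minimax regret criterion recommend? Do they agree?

maximax → E; minimax regret → D (disagree)

Row maxima: A=7.2, B=4.7, C=7.4, D=9.7, E=10.0, F=9.1
Best best-case = 10.0 → E.
Column bests: Low=9.1, Medium=6.5, High=10.0, VeryHigh=7.4, Peak=9.7.
A regrets: 1.9, 9.7, 10.1, 10.7, 13.6 → max 13.6
B regrets: 5.7, 10.3, 10.0, 12.1, 5.0 → max 12.1
C regrets: 7.4, 7.2, 3.3, 0.0, 5.8 → max 7.4
D regrets: 0.3, 0.0, 5.1, 0.1, 0.0 → max 5.1
E regrets: 2.9, 8.2, 0.0, 2.7, 0.8 → max 8.2
F regrets: 0.0, 5.0, 9.3, 0.3, 11.9 → max 11.9
Smallest max regret = 5.1 → D.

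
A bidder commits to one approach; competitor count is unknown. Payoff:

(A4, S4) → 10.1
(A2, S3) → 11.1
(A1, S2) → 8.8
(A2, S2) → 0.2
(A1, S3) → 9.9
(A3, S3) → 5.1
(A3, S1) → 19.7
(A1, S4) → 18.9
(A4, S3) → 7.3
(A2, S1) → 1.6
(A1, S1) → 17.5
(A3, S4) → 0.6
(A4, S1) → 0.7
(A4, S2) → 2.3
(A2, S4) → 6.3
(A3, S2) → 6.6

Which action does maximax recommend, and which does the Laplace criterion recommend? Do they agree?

Row maxima: A1=18.9, A2=11.1, A3=19.7, A4=10.1
Best best-case = 19.7 → A3.
Row averages: A1=13.775, A2=4.8, A3=8, A4=5.1
Highest average = 13.775 → A1.

maximax → A3; laplace → A1 (disagree)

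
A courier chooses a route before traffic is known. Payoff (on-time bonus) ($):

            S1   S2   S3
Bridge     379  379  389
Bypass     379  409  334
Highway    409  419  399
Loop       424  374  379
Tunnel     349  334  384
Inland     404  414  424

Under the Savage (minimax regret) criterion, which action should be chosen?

Inland

Column bests: S1=424, S2=419, S3=424.
Bridge regrets: 45, 40, 35 → max 45
Bypass regrets: 45, 10, 90 → max 90
Highway regrets: 15, 0, 25 → max 25
Loop regrets: 0, 45, 45 → max 45
Tunnel regrets: 75, 85, 40 → max 85
Inland regrets: 20, 5, 0 → max 20
Smallest max regret = 20 → Inland.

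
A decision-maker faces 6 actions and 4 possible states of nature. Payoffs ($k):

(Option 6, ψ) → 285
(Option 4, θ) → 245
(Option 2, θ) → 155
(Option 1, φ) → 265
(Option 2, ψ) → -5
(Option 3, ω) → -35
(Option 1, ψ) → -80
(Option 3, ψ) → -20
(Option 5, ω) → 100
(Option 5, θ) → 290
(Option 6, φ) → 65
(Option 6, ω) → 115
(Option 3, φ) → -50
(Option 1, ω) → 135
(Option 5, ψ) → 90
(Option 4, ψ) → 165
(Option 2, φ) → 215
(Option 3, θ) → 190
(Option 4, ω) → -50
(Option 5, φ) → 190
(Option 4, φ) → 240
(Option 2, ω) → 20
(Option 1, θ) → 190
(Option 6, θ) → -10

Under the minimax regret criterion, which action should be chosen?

Column bests: θ=290, φ=265, ψ=285, ω=135.
Option 1 regrets: 100, 0, 365, 0 → max 365
Option 2 regrets: 135, 50, 290, 115 → max 290
Option 3 regrets: 100, 315, 305, 170 → max 315
Option 4 regrets: 45, 25, 120, 185 → max 185
Option 5 regrets: 0, 75, 195, 35 → max 195
Option 6 regrets: 300, 200, 0, 20 → max 300
Smallest max regret = 185 → Option 4.

Option 4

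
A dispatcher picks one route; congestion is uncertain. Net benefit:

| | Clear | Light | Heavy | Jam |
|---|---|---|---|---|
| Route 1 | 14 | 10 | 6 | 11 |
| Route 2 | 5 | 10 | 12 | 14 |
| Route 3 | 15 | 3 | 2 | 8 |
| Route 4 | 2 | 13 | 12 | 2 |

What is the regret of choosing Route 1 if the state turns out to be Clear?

Best payoff under Clear is 15.
Regret = 15 − 14 = 1.

1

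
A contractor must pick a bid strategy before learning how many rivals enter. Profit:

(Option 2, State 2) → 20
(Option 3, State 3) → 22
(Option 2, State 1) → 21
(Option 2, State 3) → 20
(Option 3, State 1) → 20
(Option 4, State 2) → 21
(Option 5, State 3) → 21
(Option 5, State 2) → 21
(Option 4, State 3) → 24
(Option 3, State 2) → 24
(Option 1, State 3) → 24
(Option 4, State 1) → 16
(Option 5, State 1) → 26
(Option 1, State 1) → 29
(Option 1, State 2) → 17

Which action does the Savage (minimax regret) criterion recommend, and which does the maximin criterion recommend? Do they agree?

Column bests: State 1=29, State 2=24, State 3=24.
Option 1 regrets: 0, 7, 0 → max 7
Option 2 regrets: 8, 4, 4 → max 8
Option 3 regrets: 9, 0, 2 → max 9
Option 4 regrets: 13, 3, 0 → max 13
Option 5 regrets: 3, 3, 3 → max 3
Smallest max regret = 3 → Option 5.
Row minima: Option 1=17, Option 2=20, Option 3=20, Option 4=16, Option 5=21
Best worst-case = 21 → Option 5.

minimax regret → Option 5; maximin → Option 5 (agree)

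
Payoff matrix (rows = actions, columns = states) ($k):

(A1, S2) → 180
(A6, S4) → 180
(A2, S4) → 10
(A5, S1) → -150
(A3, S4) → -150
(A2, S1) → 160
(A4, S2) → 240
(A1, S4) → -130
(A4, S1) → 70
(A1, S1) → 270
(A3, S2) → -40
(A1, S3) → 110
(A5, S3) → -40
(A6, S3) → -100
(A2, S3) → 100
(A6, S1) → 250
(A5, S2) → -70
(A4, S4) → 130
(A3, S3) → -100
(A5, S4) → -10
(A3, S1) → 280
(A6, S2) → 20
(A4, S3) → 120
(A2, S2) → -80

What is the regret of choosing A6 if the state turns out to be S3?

220

Best payoff under S3 is 120.
Regret = 120 − (-100) = 220.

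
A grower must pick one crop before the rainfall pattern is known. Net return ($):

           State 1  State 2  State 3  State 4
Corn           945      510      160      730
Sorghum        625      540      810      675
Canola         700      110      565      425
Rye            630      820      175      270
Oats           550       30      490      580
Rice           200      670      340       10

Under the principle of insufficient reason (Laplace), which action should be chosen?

Sorghum

Row averages: Corn=586.25, Sorghum=662.5, Canola=450, Rye=473.75, Oats=412.5, Rice=305
Highest average = 662.5 → Sorghum.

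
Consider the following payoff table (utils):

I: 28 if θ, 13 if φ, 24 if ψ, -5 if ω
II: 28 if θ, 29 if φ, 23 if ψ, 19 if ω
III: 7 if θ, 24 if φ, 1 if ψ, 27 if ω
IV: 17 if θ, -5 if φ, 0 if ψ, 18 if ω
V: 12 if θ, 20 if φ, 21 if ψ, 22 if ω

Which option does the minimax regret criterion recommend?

Column bests: θ=28, φ=29, ψ=24, ω=27.
I regrets: 0, 16, 0, 32 → max 32
II regrets: 0, 0, 1, 8 → max 8
III regrets: 21, 5, 23, 0 → max 23
IV regrets: 11, 34, 24, 9 → max 34
V regrets: 16, 9, 3, 5 → max 16
Smallest max regret = 8 → II.

II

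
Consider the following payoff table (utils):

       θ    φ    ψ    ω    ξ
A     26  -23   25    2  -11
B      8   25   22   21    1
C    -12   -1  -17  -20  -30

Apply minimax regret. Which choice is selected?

Column bests: θ=26, φ=25, ψ=25, ω=21, ξ=1.
A regrets: 0, 48, 0, 19, 12 → max 48
B regrets: 18, 0, 3, 0, 0 → max 18
C regrets: 38, 26, 42, 41, 31 → max 42
Smallest max regret = 18 → B.

B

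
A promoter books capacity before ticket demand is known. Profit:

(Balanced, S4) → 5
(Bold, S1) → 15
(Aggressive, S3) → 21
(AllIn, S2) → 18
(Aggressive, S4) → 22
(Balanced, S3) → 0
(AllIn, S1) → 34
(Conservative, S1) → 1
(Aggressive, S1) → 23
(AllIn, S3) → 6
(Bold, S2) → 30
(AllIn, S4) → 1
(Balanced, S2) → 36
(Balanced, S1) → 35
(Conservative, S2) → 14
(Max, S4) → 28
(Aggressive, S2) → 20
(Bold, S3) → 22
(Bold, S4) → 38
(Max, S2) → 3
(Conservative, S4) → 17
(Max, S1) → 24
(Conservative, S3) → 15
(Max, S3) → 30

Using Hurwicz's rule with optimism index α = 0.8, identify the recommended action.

Conservative: 0.8·17 + 0.2·1 = 13.8
Balanced: 0.8·36 + 0.2·0 = 28.8
Aggressive: 0.8·23 + 0.2·20 = 22.4
Bold: 0.8·38 + 0.2·15 = 33.4
AllIn: 0.8·34 + 0.2·1 = 27.4
Max: 0.8·30 + 0.2·3 = 24.6
Highest Hurwicz score = 33.4 → Bold.

Bold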